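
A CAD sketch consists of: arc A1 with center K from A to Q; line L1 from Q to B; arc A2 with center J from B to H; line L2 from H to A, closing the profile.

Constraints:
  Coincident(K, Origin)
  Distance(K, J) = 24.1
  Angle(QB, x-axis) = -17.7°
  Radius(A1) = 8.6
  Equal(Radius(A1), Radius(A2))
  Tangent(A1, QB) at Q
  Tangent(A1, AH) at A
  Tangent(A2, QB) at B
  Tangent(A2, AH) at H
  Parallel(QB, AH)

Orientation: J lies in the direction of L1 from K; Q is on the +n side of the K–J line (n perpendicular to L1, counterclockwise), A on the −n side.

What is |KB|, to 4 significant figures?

25.59

The slot axis is L1's direction at -17.7°, so u = (cos -17.7°, sin -17.7°) = (0.9527, -0.3040) and n = (−sin -17.7°, cos -17.7°) = (0.3040, 0.9527). K is at the origin and J lies 24.1 along u from K, so J = 24.1·u = (22.96, -7.327). Tangency of A1 to both parallel lines with radius 8.6 puts Q and A at K ± 8.6·n: Q = (2.615, 8.193), A = (-2.615, -8.193). Equal radii place B and H the same way about J: B = J + 8.6·n = (25.57, 0.8657), H = J − 8.6·n = (20.34, -15.52). Then |KB| = |B − K| = 25.59.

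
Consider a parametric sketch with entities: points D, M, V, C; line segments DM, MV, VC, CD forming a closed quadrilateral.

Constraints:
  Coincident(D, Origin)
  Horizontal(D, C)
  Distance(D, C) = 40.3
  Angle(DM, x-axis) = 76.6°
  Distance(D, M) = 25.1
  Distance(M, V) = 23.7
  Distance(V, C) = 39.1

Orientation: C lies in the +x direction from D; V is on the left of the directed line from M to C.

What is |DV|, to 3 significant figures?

44.9

D is at the origin; D and C share the same y with |DC| = 40.3 and C in +x, so C = (40.3, 0). DM runs at 76.6° with |DM| = 25.1, so M = (5.82, 24.4). V is determined by |MV| = 23.7 and |VC| = 39.1 together: it lies at the intersection of circle(M, 23.7) and circle(C, 39.1). With |MC| = 42.3, the foot of the radical line on MC is 9.68 from M and the perpendicular offset is √(23.7² − 9.68²) = 21.6. Taking the left-of-MC solution: V = (26.2, 36.5).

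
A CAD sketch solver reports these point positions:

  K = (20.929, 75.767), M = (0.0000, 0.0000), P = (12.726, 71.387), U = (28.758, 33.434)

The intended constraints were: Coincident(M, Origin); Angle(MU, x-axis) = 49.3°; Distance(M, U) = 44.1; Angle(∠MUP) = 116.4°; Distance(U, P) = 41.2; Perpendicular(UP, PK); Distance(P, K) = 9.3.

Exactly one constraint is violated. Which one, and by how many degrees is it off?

Perpendicular(UP, PK) — off by 5.20°.

M = (0.00, 0.00) ✓; MU at 49.30° ✓; |MU| = 44.10 ✓; ∠MUP = 116.4° ✓; |UP| = 41.20 ✓; ∠(UP, PK) = 84.80° ✗; |PK| = 9.299 ✓.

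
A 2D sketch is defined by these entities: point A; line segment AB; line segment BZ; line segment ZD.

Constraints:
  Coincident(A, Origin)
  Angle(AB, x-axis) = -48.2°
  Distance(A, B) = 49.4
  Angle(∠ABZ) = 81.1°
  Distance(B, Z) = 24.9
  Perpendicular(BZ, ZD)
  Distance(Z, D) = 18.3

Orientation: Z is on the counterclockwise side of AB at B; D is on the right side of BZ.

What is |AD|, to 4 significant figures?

69.29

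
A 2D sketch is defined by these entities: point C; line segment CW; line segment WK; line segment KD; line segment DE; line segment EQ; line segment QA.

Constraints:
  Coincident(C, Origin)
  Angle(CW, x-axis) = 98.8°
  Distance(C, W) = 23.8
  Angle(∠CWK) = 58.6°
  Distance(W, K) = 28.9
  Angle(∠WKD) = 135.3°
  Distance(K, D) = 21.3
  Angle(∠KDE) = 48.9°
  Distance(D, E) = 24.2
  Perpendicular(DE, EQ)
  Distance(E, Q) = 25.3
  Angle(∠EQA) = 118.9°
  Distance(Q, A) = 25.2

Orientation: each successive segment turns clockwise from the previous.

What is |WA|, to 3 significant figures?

45.0

DE is perpendicular to EQ, so EQ runs at 71.6°; with |EQ| = 25.3, Q = (16.3, 24.4). ∠EQA = 118.9° gives QA at 10.5° from the x-axis; with |QA| = 25.2, A = (41.1, 29.0). Then |WA| = |A − W| = 45.0.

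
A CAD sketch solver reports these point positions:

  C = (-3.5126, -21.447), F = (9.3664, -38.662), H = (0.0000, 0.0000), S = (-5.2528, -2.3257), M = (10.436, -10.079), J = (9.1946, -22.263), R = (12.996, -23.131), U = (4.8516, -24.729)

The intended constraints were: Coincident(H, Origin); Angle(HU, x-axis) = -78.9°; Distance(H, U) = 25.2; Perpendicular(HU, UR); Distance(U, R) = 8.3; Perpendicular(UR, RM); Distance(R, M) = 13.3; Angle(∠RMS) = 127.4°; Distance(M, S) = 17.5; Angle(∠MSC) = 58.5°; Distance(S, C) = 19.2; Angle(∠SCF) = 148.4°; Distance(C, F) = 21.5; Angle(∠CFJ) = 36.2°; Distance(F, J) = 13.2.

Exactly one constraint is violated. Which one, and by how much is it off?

Distance(F, J) = 13.2 — off by 3.20.

H = (0.00, 0.00) ✓; HU at -78.90° ✓; |HU| = 25.20 ✓; ∠(HU, UR) = 90.00° ✓; |UR| = 8.300 ✓; ∠(UR, RM) = 90.00° ✓; |RM| = 13.30 ✓; ∠RMS = 127.4° ✓; |MS| = 17.50 ✓; ∠MSC = 58.50° ✓; |SC| = 19.20 ✓; ∠SCF = 148.4° ✓; |CF| = 21.50 ✓; ∠CFJ = 36.20° ✓; |FJ| = 16.40 ✗.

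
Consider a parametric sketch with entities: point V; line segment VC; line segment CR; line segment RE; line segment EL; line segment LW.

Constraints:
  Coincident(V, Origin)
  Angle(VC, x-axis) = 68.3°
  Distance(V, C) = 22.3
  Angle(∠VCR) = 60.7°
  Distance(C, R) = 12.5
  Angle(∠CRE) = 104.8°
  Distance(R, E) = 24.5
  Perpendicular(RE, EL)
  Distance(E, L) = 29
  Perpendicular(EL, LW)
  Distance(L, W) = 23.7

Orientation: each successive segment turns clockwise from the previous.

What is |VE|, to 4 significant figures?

8.918

V is at the origin; VC runs at 68.3° with length 22.3, so C = (8.245, 20.72). ∠VCR = 60.7° gives CR at -51.00° from the x-axis; with |CR| = 12.5, R = (16.11, 11.01). ∠CRE = 104.8° gives RE at -126.2° from the x-axis; with |RE| = 24.5, E = (1.642, -8.765). Then |VE| = |E − V| = 8.918.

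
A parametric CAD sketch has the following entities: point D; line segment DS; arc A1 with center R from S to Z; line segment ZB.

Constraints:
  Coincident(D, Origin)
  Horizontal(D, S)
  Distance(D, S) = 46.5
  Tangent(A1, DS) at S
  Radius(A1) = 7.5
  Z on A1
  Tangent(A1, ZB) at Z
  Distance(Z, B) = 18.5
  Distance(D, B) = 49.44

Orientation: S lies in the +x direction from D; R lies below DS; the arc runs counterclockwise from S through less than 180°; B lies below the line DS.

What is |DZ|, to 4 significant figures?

39.98

D is at the origin; D and S share the same y with |DS| = 46.5 and S on the +x side, so S = (46.50, 0.000). The tangent condition forces RS to be normal to DS, so R = S + (0, -7.5) = (46.50, -7.500). Since RZ ⟂ ZB (tangency), |RB| = √(7.5² + 18.5²) = 19.96 regardless of where Z sits on A1. So B lies on both circle(D, 49.44) and circle(R, 19.96); the below-DS intersection is B = (41.52, -26.83). Z is the foot of the tangent from B: Z = (39.07, -8.497).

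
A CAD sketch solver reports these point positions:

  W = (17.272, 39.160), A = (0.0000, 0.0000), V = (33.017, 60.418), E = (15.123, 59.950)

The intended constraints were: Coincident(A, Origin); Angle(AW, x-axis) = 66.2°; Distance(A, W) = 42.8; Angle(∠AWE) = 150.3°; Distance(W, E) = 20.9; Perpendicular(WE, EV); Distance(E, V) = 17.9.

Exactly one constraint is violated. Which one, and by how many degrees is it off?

Perpendicular(WE, EV) — off by 4.40°.

A = (0.00, 0.00) ✓; AW at 66.20° ✓; |AW| = 42.80 ✓; ∠AWE = 150.3° ✓; |WE| = 20.90 ✓; ∠(WE, EV) = 94.40° ✗; |EV| = 17.90 ✓.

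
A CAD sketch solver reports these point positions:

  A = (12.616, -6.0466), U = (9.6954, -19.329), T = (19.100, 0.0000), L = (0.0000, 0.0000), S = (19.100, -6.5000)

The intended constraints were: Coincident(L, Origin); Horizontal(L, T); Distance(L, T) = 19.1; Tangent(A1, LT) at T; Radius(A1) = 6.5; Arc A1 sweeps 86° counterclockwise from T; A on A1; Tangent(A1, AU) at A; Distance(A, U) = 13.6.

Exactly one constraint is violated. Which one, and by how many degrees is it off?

Tangent(A1, AU) at A — off by 8.40°.

L = (0.00, 0.00) ✓; L.y = 0.00, T.y = 0.00 ✓; |LT| = 19.10 ✓; ∠(ST, TL) = 90.00° ✓; |ST| = 6.500 ✓; bearing(S→A) − bearing(S→T) = 86.00° ✓; |SA| = 6.500 ✓; ∠(SA, AU) = 98.40° ✗; |AU| = 13.60 ✓.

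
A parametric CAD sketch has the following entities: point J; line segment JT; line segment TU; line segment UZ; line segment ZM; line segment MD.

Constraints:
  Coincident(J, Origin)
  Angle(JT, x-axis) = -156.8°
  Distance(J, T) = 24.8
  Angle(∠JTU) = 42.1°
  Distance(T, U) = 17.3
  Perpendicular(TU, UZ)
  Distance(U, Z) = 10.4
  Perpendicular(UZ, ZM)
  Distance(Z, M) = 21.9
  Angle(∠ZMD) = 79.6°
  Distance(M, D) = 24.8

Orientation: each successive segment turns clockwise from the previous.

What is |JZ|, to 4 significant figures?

6.323

J is at the origin; JT runs at -156.8° with length 24.8, so T = (-22.79, -9.770). ∠JTU = 42.1° gives TU at 65.30° from the x-axis; with |TU| = 17.3, U = (-15.57, 5.947). TU ⟂ UZ, so UZ runs at -24.70°; with |UZ| = 10.4, Z = (-6.117, 1.602). Then |JZ| = |Z − J| = 6.323.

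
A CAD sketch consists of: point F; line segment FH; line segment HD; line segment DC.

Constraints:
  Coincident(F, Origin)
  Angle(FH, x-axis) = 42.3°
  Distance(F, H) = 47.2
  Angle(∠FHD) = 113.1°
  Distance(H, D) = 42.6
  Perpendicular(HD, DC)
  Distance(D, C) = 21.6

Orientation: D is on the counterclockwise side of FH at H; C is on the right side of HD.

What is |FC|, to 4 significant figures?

89.23

∠FHD = 113.1°, so HD runs at 42.3° + (180° − 113.1°) = 109.2° from the x-axis; with |HD| = 42.6, D = H + 42.6·(cos 109.2°, sin 109.2°) = (20.90, 72.00). The perpendicularity gives DC at right angles to HD; with |DC| = 21.6 on the right of HD, C = D + 21.6·(0.9444, 0.3289) = (41.30, 79.10). Then |FC| = |C − F| = 89.23.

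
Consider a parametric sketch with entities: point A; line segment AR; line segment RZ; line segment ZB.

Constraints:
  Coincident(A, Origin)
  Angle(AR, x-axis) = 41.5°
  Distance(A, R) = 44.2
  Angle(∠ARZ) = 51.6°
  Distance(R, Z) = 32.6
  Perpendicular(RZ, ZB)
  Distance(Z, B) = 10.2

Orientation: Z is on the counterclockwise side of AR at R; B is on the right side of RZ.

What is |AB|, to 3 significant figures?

45.1

∠ARZ = 51.6°, so RZ runs at 41.5° + (180° − 51.6°) = 170° from the x-axis; with |RZ| = 32.6, Z = R + 32.6·(cos 170°, sin 170°) = (1.01, 35.0). The perpendicularity gives ZB at right angles to RZ; with |ZB| = 10.2 on the right of RZ, B = Z + 10.2·(0.175, 0.985) = (2.80, 45.0). Then |AB| = |B − A| = 45.1.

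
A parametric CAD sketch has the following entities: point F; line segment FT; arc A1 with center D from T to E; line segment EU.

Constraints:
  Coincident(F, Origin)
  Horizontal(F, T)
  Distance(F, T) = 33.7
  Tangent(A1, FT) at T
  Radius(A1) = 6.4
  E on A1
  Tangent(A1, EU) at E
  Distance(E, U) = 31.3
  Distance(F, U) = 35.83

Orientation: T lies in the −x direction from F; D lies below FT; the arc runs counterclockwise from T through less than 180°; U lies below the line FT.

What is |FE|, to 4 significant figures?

39.65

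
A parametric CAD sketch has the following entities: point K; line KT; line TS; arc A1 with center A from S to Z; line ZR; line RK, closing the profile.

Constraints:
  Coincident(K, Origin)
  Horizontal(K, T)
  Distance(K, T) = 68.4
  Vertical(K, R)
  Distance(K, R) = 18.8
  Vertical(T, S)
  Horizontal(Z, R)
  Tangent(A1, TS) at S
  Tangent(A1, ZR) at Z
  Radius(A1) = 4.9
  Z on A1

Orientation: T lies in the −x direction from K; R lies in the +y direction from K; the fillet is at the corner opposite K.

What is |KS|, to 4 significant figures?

69.80

K is at the origin; K and T share the same y with |KT| = 68.4 and T on the −x side, so T = (-68.40, 0.000). KR is vertical with |KR| = 18.8 and R on the +y side, so R = (0.000, 18.80). The virtual corner opposite K is at (-68.40, 18.80). The tangent condition forces AS to be normal to TS and the tangent condition forces AZ to be normal to ZR, with radius 4.9, so the center A sits 4.9 in from both sides at A = (-63.50, 13.90). That places the tangent points at S = (-68.40, 13.90) on TS and Z = (-63.50, 18.80) on ZR. Then |KS| = |S − K| = 69.80.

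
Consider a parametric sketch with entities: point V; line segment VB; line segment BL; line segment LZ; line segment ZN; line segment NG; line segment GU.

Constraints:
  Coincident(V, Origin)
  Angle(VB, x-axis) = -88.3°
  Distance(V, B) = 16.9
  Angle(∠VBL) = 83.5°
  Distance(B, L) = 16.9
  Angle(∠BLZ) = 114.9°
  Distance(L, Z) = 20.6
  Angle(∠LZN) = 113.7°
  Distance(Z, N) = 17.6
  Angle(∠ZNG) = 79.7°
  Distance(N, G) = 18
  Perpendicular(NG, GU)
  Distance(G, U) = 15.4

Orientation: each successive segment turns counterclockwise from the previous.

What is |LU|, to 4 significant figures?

8.465

V is at the origin; VB runs at -88.3° with length 16.9, so B = (0.5014, -16.89). ∠VBL = 83.5° gives BL at 8.200° from the x-axis; with |BL| = 16.9, L = (17.23, -14.48). ∠BLZ = 114.9° gives LZ at 73.30° from the x-axis; with |LZ| = 20.6, Z = (23.15, 5.249). ∠LZN = 113.7° gives ZN at 139.6° from the x-axis; with |ZN| = 17.6, N = (9.745, 16.66). ∠ZNG = 79.7° gives NG at -120.1° from the x-axis; with |NG| = 18.0, G = (0.7179, 1.083). NG is perpendicular to GU, so GU runs at -30.10°; with |GU| = 15.4, U = (14.04, -6.640). Then |LU| = |U − L| = 8.465.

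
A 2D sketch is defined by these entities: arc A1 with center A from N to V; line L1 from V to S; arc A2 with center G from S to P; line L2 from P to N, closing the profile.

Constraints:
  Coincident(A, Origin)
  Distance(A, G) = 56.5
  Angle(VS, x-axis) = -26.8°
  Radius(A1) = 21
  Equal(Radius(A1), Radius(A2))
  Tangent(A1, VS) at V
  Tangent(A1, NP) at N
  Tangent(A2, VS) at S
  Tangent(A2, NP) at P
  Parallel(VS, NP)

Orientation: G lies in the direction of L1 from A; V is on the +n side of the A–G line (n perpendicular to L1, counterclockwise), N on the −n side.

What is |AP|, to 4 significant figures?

60.28

The slot axis is L1's direction at -26.8°, so u = (cos -26.8°, sin -26.8°) = (0.8926, -0.4509) and n = (−sin -26.8°, cos -26.8°) = (0.4509, 0.8926). A is at the origin and G lies 56.5 along u from A, so G = 56.5·u = (50.43, -25.47). Tangency of A1 to both parallel lines with radius 21.0 puts V and N at A ± 21.0·n: V = (9.468, 18.74), N = (-9.468, -18.74). Equal radii place S and P the same way about G: S = G + 21.0·n = (59.90, -6.730), P = G − 21.0·n = (40.96, -44.22). Then |AP| = |P − A| = 60.28.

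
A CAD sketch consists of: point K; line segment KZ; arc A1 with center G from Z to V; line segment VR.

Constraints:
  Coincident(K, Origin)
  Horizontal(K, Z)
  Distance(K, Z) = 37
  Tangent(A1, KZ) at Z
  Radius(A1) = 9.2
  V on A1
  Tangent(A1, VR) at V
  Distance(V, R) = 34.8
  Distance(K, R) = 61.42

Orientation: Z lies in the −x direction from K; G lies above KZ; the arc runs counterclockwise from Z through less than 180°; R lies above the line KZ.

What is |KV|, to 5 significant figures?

31.237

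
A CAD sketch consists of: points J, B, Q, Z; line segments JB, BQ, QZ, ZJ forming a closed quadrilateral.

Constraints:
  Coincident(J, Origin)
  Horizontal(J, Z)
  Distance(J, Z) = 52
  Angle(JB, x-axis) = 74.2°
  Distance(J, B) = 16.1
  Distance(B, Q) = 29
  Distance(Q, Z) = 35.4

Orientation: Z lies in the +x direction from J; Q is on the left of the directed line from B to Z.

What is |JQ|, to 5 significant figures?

41.476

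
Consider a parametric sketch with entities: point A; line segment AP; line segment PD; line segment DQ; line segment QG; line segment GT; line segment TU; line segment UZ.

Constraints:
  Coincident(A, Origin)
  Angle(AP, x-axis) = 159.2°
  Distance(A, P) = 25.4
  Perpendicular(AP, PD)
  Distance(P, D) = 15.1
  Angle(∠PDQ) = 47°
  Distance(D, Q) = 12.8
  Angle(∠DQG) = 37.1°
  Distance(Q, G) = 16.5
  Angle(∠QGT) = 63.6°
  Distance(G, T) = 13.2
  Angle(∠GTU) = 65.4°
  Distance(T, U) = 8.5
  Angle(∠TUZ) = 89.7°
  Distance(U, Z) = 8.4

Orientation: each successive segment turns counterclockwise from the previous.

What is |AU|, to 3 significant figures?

24.0

∠QGT = 63.6° gives GT at -78.5° from the x-axis; with |GT| = 13.2, T = (-30.6, -8.95). ∠GTU = 65.4° gives TU at 36.1° from the x-axis; with |TU| = 8.5, U = (-23.7, -3.94). Then |AU| = |U − A| = 24.0.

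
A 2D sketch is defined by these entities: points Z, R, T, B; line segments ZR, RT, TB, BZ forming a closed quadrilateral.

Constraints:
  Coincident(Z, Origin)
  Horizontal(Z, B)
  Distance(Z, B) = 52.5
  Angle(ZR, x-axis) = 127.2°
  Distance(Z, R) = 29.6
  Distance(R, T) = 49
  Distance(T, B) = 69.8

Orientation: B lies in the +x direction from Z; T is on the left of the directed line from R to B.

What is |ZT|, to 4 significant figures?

61.32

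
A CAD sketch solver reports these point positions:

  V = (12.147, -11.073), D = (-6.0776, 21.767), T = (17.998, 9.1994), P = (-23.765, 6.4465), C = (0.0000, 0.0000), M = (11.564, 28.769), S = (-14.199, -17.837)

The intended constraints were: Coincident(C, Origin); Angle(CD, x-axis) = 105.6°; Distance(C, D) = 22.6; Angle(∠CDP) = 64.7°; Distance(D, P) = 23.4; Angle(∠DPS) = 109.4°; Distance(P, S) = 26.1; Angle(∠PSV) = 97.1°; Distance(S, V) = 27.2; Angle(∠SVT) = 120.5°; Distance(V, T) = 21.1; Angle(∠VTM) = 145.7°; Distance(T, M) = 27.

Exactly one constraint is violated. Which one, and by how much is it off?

Distance(T, M) = 27 — off by 6.40.

C = (0.00, 0.00) ✓; CD at 105.6° ✓; |CD| = 22.60 ✓; ∠CDP = 64.70° ✓; |DP| = 23.40 ✓; ∠DPS = 109.4° ✓; |PS| = 26.10 ✓; ∠PSV = 97.10° ✓; |SV| = 27.20 ✓; ∠SVT = 120.5° ✓; |VT| = 21.10 ✓; ∠VTM = 145.7° ✓; |TM| = 20.60 ✗.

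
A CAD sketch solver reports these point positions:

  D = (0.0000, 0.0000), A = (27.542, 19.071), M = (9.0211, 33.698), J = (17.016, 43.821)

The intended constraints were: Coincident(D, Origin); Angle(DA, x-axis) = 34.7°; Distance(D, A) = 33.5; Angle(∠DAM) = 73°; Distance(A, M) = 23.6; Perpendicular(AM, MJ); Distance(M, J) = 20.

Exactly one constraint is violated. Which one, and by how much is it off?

Distance(M, J) = 20 — off by 7.10.

D = (0.00, 0.00) ✓; DA at 34.70° ✓; |DA| = 33.50 ✓; ∠DAM = 73.00° ✓; |AM| = 23.60 ✓; ∠(AM, MJ) = 90.00° ✓; |MJ| = 12.90 ✗.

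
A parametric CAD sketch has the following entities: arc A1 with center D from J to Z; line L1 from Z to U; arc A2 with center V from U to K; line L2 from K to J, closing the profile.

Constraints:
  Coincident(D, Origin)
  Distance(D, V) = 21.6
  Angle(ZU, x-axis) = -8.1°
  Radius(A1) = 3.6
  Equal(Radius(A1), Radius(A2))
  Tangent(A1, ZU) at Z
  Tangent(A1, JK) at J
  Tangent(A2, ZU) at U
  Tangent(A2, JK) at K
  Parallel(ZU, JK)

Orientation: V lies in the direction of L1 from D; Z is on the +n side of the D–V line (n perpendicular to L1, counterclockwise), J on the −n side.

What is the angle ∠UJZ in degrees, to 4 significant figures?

71.57°

The slot axis is L1's direction at -8.1°, so u = (cos -8.1°, sin -8.1°) = (0.9900, -0.1409) and n = (−sin -8.1°, cos -8.1°) = (0.1409, 0.9900). D is at the origin and V lies 21.6 along u from D, so V = 21.6·u = (21.38, -3.043). Tangency of A1 to both parallel lines with radius 3.6 puts Z and J at D ± 3.6·n: Z = (0.5072, 3.564), J = (-0.5072, -3.564). Equal radii place U and K the same way about V: U = V + 3.6·n = (21.89, 0.5206), K = V − 3.6·n = (20.88, -6.608). Then cos ∠UJZ = JU·JZ / (|JU||JZ|), giving 71.57°.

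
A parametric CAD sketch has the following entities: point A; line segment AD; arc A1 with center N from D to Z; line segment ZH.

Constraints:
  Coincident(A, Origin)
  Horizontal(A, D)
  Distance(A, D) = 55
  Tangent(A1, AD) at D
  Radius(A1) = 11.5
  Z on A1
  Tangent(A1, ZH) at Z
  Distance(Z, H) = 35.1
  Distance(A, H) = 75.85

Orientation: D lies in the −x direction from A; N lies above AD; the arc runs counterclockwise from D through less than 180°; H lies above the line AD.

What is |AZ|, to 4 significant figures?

47.29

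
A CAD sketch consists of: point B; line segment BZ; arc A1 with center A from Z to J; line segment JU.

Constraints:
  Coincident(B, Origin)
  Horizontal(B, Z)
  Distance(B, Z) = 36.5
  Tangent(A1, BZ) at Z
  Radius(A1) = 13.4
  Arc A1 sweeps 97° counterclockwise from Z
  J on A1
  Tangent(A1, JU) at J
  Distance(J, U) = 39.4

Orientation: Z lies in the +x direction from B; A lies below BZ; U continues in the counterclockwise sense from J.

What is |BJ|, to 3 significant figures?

27.6

The tangent condition forces AZ to be normal to BZ, so A = Z + (0, -13.4) = (36.5, -13.4). On A1, Z sits at bearing 90° from A; a 97° counterclockwise sweep puts J at bearing 187°, so J = A + 13.4·(cos 187°, sin 187°) = (23.2, -15.0). Then |BJ| = |J − B| = 27.6.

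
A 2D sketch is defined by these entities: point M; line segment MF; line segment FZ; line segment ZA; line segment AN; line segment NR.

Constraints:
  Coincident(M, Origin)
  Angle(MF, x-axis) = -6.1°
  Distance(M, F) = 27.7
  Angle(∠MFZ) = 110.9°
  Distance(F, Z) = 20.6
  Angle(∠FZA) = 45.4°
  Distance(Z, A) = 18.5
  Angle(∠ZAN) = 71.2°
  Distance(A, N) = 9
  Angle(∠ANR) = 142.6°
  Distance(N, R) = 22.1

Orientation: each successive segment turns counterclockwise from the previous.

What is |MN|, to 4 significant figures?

24.74

M is at the origin; MF runs at -6.1° with length 27.7, so F = (27.54, -2.944). ∠MFZ = 110.9° gives FZ at 63.00° from the x-axis; with |FZ| = 20.6, Z = (36.90, 15.41). ∠FZA = 45.4° gives ZA at -162.4° from the x-axis; with |ZA| = 18.5, A = (19.26, 9.817). ∠ZAN = 71.2° gives AN at -53.60° from the x-axis; with |AN| = 9.0, N = (24.60, 2.573). Then |MN| = |N − M| = 24.74.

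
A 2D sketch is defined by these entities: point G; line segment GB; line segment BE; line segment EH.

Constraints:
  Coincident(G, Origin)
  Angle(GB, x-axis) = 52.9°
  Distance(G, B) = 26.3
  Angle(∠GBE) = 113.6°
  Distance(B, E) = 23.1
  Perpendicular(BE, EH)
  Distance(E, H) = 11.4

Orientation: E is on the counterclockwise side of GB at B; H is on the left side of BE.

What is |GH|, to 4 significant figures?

35.95

∠GBE = 113.6°, so BE runs at 52.9° + (180° − 113.6°) = 119.3° from the x-axis; with |BE| = 23.1, E = B + 23.1·(cos 119.3°, sin 119.3°) = (4.560, 41.12). BE ⟂ EH; with |EH| = 11.4 on the left of BE, H = E + 11.4·(-0.8721, -0.4894) = (-5.382, 35.54). Then |GH| = |H − G| = 35.95.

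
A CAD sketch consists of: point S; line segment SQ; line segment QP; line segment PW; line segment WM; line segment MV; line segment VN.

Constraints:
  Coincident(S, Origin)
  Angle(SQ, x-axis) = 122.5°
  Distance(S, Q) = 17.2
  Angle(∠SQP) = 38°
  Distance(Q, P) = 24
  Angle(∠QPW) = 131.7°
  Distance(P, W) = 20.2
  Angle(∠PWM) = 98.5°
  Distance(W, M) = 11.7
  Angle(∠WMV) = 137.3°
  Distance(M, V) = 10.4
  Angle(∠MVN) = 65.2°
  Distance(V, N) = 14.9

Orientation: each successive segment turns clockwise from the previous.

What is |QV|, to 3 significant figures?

32.1

S is at the origin; SQ runs at 122.5° with length 17.2, so Q = (-9.24, 14.5). ∠SQP = 38.0° gives QP at -19.5° from the x-axis; with |QP| = 24.0, P = (13.4, 6.49). ∠QPW = 131.7° gives PW at -67.8° from the x-axis; with |PW| = 20.2, W = (21.0, -12.2). ∠PWM = 98.5° gives WM at -149° from the x-axis; with |WM| = 11.7, M = (11.0, -18.2). ∠WMV = 137.3° gives MV at 168° from the x-axis; with |MV| = 10.4, V = (0.781, -16.0). Then |QV| = |V − Q| = 32.1.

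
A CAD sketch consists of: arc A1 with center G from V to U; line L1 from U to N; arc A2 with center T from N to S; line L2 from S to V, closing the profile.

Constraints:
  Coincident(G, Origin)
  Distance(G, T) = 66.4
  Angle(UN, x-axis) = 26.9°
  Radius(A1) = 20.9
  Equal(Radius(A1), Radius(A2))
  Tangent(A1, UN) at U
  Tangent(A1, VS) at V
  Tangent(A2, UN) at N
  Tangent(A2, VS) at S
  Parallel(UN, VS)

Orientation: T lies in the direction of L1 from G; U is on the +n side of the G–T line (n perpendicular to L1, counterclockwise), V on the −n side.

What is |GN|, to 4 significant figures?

69.61

The slot axis is L1's direction at 26.9°, so u = (cos 26.9°, sin 26.9°) = (0.8918, 0.4524) and n = (−sin 26.9°, cos 26.9°) = (-0.4524, 0.8918). G is at the origin and T lies 66.4 along u from G, so T = 66.4·u = (59.22, 30.04). Tangency of A1 to both parallel lines with radius 20.9 puts U and V at G ± 20.9·n: U = (-9.456, 18.64), V = (9.456, -18.64). Equal radii place N and S the same way about T: N = T + 20.9·n = (49.76, 48.68), S = T − 20.9·n = (68.67, 11.40). Then |GN| = |N − G| = 69.61.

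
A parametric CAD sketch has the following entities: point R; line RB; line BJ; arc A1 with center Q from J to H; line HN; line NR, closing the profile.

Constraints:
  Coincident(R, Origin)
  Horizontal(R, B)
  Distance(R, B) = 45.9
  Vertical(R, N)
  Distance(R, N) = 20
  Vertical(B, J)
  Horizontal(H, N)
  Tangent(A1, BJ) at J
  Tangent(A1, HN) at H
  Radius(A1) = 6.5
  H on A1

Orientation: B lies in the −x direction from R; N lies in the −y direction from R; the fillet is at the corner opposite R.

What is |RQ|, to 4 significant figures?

41.65

R is at the origin; RB is horizontal with |RB| = 45.9 and B on the −x side, so B = (-45.90, 0.000). RN is vertical with |RN| = 20.0 and N on the −y side, so N = (0.000, -20.00). The virtual corner opposite R is at (-45.90, -20.00). Tangency of A1 to BJ means the radius QJ is perpendicular to BJ and tangency of A1 to HN means the radius QH is perpendicular to HN, with radius 6.5, so the center Q sits 6.5 in from both sides at Q = (-39.40, -13.50). Then |RQ| = |Q − R| = 41.65.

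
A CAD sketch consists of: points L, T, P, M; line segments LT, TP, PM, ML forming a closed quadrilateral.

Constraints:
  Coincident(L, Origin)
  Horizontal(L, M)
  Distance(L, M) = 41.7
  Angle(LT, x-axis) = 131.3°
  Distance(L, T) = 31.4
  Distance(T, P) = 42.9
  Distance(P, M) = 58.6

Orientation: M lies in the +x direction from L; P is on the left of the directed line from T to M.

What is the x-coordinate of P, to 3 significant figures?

12.5

Checks: |TP| = 42.90 ✓; |PM| = 58.60 ✓.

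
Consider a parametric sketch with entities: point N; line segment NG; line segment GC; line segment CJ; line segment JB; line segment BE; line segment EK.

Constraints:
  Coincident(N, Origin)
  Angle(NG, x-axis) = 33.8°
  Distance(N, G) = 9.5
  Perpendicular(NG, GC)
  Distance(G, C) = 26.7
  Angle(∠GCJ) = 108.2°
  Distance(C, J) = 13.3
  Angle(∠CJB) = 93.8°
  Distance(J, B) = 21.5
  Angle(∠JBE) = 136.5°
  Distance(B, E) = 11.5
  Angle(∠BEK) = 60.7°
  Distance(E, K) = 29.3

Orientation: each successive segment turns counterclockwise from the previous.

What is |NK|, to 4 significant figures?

25.67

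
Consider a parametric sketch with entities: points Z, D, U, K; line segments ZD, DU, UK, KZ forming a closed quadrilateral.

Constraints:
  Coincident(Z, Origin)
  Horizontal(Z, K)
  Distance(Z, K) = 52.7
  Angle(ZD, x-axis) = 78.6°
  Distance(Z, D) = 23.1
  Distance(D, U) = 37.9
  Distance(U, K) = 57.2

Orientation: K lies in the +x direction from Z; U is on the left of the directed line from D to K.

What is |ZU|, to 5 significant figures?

59.288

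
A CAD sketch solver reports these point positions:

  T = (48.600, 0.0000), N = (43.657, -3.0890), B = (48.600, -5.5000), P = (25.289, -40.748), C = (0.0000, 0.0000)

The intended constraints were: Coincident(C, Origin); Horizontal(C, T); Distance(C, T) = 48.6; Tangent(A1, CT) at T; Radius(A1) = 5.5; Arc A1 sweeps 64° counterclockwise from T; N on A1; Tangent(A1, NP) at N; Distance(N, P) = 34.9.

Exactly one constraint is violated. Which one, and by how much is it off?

Distance(N, P) = 34.9 — off by 7.00.

C = (0.00, 0.00) ✓; C.y = 0.00, T.y = 0.00 ✓; |CT| = 48.60 ✓; ∠(BT, TC) = 90.00° ✓; |BT| = 5.500 ✓; bearing(B→N) − bearing(B→T) = 64.00° ✓; |BN| = 5.500 ✓; ∠(BN, NP) = 90.00° ✓; |NP| = 41.90 ✗.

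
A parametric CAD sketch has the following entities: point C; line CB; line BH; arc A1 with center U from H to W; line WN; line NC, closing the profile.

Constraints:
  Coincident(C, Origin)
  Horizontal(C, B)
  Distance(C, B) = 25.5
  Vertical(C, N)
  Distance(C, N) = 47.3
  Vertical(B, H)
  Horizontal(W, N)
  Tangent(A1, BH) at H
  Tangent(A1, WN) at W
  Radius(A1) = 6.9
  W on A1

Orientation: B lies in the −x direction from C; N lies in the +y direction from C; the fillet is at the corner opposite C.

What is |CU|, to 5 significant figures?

44.476

C is at the origin; CB is horizontal with |CB| = 25.5 and B on the −x side, so B = (-25.500, 0.0000). CN is vertical with |CN| = 47.3 and N on the +y side, so N = (0.0000, 47.300). The virtual corner opposite C is at (-25.500, 47.300). Since A1 is tangent to BH there, UH ⟂ BH and the tangent condition forces UW to be normal to WN, with radius 6.9, so the center U sits 6.9 in from both sides at U = (-18.600, 40.400). Then |CU| = |U − C| = 44.476.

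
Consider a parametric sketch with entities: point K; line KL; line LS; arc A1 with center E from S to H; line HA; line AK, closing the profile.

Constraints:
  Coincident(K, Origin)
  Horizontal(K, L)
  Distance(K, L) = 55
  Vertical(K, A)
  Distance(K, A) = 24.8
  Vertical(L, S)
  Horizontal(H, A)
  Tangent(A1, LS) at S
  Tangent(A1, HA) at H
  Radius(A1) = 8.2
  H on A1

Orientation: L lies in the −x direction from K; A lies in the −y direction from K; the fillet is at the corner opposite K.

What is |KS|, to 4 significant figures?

57.45

The virtual corner opposite K is at (-55.00, -24.80). Since A1 is tangent to LS there, ES ⟂ LS and the tangent condition forces EH to be normal to HA, with radius 8.2, so the center E sits 8.2 in from both sides at E = (-46.80, -16.60). That places the tangent points at S = (-55.00, -16.60) on LS and H = (-46.80, -24.80) on HA. Then |KS| = |S − K| = 57.45.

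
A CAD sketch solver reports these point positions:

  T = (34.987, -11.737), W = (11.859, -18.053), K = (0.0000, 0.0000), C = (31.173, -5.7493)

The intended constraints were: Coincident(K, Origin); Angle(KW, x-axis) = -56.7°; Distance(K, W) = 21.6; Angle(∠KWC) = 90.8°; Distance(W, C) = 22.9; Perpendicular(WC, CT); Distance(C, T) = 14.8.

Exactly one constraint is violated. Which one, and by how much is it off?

Distance(C, T) = 14.8 — off by 7.70.

K = (0.00, 0.00) ✓; KW at -56.70° ✓; |KW| = 21.60 ✓; ∠KWC = 90.80° ✓; |WC| = 22.90 ✓; ∠(WC, CT) = 90.00° ✓; |CT| = 7.099 ✗.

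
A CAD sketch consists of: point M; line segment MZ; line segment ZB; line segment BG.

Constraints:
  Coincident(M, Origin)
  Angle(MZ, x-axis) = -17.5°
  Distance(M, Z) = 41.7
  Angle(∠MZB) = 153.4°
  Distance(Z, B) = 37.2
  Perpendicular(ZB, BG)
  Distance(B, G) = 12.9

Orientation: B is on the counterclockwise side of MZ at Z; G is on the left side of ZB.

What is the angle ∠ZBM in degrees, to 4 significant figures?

14.07°

M is at the origin; MZ runs at -17.5° with length 41.7, so Z = 41.7·(cos -17.5°, sin -17.5°) = (39.77, -12.54). ∠MZB = 153.4°, so ZB runs at -17.5° + (180° − 153.4°) = 9.100° from the x-axis; with |ZB| = 37.2, B = Z + 37.2·(cos 9.100°, sin 9.100°) = (76.50, -6.656). Then cos ∠ZBM = BZ·BM / (|BZ||BM|), giving 14.07°.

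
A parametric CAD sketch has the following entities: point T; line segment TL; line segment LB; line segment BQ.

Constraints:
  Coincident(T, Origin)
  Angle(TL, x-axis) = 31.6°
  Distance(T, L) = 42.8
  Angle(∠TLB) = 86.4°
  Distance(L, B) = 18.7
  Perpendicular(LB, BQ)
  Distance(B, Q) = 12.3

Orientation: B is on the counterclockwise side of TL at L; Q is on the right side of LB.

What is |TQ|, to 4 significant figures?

57.30

T is at the origin; TL runs at 31.6° with length 42.8, so L = 42.8·(cos 31.6°, sin 31.6°) = (36.45, 22.43). ∠TLB = 86.4°, so LB runs at 31.6° + (180° − 86.4°) = 125.2° from the x-axis; with |LB| = 18.7, B = L + 18.7·(cos 125.2°, sin 125.2°) = (25.67, 37.71). LB ⟂ BQ; with |BQ| = 12.3 on the right of LB, Q = B + 12.3·(0.8171, 0.5764) = (35.73, 44.80). Then |TQ| = |Q − T| = 57.30.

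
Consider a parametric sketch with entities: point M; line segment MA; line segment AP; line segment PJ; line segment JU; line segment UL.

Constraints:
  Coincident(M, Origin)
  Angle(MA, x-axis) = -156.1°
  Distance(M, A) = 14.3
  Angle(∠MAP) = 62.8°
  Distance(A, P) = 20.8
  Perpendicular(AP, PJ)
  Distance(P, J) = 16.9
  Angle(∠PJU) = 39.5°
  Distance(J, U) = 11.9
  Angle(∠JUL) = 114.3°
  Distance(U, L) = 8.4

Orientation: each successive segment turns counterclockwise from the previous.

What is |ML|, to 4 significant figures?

16.29

M is at the origin; MA runs at -156.1° with length 14.3, so A = (-13.07, -5.794). ∠MAP = 62.8° gives AP at -38.90° from the x-axis; with |AP| = 20.8, P = (3.114, -18.86). AP is perpendicular to PJ, so PJ runs at 51.10°; with |PJ| = 16.9, J = (13.73, -5.703). ∠PJU = 39.5° gives JU at -168.4° from the x-axis; with |JU| = 11.9, U = (2.069, -8.096). ∠JUL = 114.3° gives UL at -102.7° from the x-axis; with |UL| = 8.4, L = (0.2225, -16.29). Then |ML| = |L − M| = 16.29.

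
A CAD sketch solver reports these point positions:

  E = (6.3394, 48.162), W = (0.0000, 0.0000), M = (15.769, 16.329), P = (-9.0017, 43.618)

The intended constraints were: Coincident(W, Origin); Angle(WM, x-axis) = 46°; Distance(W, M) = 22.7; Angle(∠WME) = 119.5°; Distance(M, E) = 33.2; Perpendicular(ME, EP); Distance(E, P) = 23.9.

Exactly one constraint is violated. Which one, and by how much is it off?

Distance(E, P) = 23.9 — off by 7.90.

W = (0.00, 0.00) ✓; WM at 46.00° ✓; |WM| = 22.70 ✓; ∠WME = 119.5° ✓; |ME| = 33.20 ✓; ∠(ME, EP) = 90.00° ✓; |EP| = 16.00 ✗.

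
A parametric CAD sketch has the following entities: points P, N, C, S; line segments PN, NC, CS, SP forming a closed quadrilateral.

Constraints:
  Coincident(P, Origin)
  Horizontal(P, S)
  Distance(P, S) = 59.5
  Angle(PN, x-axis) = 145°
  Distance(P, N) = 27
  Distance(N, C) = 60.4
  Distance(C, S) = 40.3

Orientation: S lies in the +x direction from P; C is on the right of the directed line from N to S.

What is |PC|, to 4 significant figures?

33.46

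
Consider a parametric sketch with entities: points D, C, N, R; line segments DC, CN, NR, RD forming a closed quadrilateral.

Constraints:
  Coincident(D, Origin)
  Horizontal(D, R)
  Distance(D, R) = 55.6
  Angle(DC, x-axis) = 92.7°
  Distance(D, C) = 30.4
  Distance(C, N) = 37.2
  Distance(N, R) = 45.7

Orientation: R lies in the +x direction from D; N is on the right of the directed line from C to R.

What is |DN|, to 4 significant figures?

11.32

D is at the origin; DR is horizontal with |DR| = 55.6 and R in +x, so R = (55.6, 0). DC runs at 92.7° with |DC| = 30.4, so C = (-1.432, 30.37). N is determined by |CN| = 37.2 and |NR| = 45.7 together: it lies at the intersection of circle(C, 37.2) and circle(R, 45.7). With |CR| = 64.61, the foot of the radical line on CR is 26.85 from C and the perpendicular offset is √(37.2² − 26.85²) = 25.74. Taking the right-of-CR solution: N = (10.17, -4.978).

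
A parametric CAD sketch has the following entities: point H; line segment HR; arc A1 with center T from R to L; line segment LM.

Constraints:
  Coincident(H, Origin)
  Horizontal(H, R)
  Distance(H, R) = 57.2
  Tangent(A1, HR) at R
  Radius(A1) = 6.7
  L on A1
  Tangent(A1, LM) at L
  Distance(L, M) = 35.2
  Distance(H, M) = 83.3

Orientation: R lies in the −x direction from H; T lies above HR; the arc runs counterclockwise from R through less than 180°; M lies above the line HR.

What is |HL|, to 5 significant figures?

53.091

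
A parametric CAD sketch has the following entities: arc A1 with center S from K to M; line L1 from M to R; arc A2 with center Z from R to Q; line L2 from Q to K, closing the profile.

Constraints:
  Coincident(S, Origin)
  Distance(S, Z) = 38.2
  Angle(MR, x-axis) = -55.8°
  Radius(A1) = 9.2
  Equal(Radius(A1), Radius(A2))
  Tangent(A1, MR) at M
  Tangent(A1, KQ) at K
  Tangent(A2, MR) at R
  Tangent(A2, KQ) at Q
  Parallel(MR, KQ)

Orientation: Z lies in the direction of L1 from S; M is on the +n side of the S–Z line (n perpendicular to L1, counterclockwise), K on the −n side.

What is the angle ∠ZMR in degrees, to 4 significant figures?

13.54°

The slot axis is L1's direction at -55.8°, so u = (cos -55.8°, sin -55.8°) = (0.5621, -0.8271) and n = (−sin -55.8°, cos -55.8°) = (0.8271, 0.5621). S is at the origin and Z lies 38.2 along u from S, so Z = 38.2·u = (21.47, -31.59). Tangency of A1 to both parallel lines with radius 9.2 puts M and K at S ± 9.2·n: M = (7.609, 5.171), K = (-7.609, -5.171). Equal radii place R and Q the same way about Z: R = Z + 9.2·n = (29.08, -26.42), Q = Z − 9.2·n = (13.86, -36.77). Then cos ∠ZMR = MZ·MR / (|MZ||MR|), giving 13.54°.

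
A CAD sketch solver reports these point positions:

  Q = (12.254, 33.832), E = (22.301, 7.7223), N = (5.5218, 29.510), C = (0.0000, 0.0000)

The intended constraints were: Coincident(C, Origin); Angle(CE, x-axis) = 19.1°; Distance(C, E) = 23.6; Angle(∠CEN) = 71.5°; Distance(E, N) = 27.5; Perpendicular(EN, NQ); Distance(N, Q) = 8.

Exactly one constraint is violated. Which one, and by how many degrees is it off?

Perpendicular(EN, NQ) — off by 4.90°.

C = (0.00, 0.00) ✓; CE at 19.10° ✓; |CE| = 23.60 ✓; ∠CEN = 71.50° ✓; |EN| = 27.50 ✓; ∠(EN, NQ) = 94.90° ✗; |NQ| = 8.000 ✓.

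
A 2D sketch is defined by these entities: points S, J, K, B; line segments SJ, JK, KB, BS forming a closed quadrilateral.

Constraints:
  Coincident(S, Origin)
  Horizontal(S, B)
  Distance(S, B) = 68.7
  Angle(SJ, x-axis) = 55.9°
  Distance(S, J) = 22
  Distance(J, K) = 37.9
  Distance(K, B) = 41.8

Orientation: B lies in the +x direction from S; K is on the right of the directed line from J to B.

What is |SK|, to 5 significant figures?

33.578

S is at the origin; SB is horizontal with |SB| = 68.7 and B in +x, so B = (68.7, 0). SJ runs at 55.9° with |SJ| = 22.0, so J = (12.334, 18.217). K is determined by |JK| = 37.9 and |KB| = 41.8 together: it lies at the intersection of circle(J, 37.9) and circle(B, 41.8). With |JB| = 59.237, the foot of the radical line on JB is 26.995 from J and the perpendicular offset is √(37.9² − 26.995²) = 26.603. Taking the right-of-JB solution: K = (29.839, -15.398).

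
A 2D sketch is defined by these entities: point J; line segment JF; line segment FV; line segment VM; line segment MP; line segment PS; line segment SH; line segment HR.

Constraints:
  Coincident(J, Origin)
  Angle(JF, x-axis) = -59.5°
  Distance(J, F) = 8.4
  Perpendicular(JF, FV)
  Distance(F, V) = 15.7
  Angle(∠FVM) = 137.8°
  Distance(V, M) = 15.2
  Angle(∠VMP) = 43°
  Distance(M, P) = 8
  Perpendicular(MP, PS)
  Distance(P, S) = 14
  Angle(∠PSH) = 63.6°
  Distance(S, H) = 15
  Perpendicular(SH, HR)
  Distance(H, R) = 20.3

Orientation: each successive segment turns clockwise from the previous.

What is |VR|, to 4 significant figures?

22.51

J is at the origin; JF runs at -59.5° with length 8.4, so F = (4.263, -7.238). JF is perpendicular to FV, so FV runs at -149.5°; with |FV| = 15.7, V = (-9.264, -15.21). ∠FVM = 137.8° gives VM at 168.3° from the x-axis; with |VM| = 15.2, M = (-24.15, -12.12). ∠VMP = 43.0° gives MP at 31.30° from the x-axis; with |MP| = 8.0, P = (-17.31, -7.968). MP ⟂ PS, so PS runs at -58.70°; with |PS| = 14.0, S = (-10.04, -19.93). ∠PSH = 63.6° gives SH at -175.1° from the x-axis; with |SH| = 15.0, H = (-24.98, -21.21). SH ⟂ HR, so HR runs at 94.90°; with |HR| = 20.3, R = (-26.72, -0.9854). Then |VR| = |R − V| = 22.51.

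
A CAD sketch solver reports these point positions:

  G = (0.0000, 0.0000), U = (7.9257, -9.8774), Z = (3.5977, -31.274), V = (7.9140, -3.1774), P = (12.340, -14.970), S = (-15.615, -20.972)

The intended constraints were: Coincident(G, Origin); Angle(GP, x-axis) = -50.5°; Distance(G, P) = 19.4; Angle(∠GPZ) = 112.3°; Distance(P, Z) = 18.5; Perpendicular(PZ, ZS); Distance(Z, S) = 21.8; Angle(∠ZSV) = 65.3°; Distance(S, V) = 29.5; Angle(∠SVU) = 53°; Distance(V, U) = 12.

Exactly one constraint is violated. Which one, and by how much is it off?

Distance(V, U) = 12 — off by 5.30.

G = (0.00, 0.00) ✓; GP at -50.50° ✓; |GP| = 19.40 ✓; ∠GPZ = 112.3° ✓; |PZ| = 18.50 ✓; ∠(PZ, ZS) = 90.00° ✓; |ZS| = 21.80 ✓; ∠ZSV = 65.30° ✓; |SV| = 29.50 ✓; ∠SVU = 53.00° ✓; |VU| = 6.700 ✗.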